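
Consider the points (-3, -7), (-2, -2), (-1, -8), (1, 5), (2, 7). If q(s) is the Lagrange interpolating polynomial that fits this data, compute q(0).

Evaluate each Lagrange basis at s = 0:
L_0(0) = (2)·(1)·(-1)·(-2)/[(-1)·(-2)·(-4)·(-5)] = 1/10
L_1(0) = (3)·(1)·(-1)·(-2)/[(1)·(-1)·(-3)·(-4)] = -1/2
L_2(0) = (3)·(2)·(-1)·(-2)/[(2)·(1)·(-2)·(-3)] = 1
L_3(0) = (3)·(2)·(1)·(-2)/[(4)·(3)·(2)·(-1)] = 1/2
L_4(0) = (3)·(2)·(1)·(-1)/[(5)·(4)·(3)·(1)] = -1/10
Sum: (-7)·(1/10) + (-2)·(-1/2) + (-8)·(1) + 5·(1/2) + 7·(-1/10) = -59/10

-59/10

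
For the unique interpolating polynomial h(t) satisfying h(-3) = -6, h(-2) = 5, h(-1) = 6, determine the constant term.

-3

L_0(t) = (t + 2)(t + 1) / [2] = (1/2)t^2 + (3/2)t + 1
L_1(t) = (t + 3)(t + 1) / [-1] = -t^2 - 4t - 3
L_2(t) = (t + 3)(t + 2) / [2] = (1/2)t^2 + (5/2)t + 3
h(t) = (-6)·L_0 + 5·L_1 + 6·L_2
Only the constant term is needed; take it from each L_i and combine:
(-6)·(1) + 5·(-3) + 6·(3) = -3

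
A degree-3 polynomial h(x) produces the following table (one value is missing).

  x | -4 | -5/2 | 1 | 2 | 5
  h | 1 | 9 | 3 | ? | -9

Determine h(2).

The 4 known values determine h uniquely (degree ≤ 3).
Evaluate each Lagrange basis at x = 2:
L_0(2) = (9/2)·(1)·(-3)/[(-3/2)·(-5)·(-9)] = 1/5
L_1(2) = (6)·(1)·(-3)/[(3/2)·(-7/2)·(-15/2)] = -16/35
L_2(2) = (6)·(9/2)·(-3)/[(5)·(7/2)·(-4)] = 81/70
L_3(2) = (6)·(9/2)·(1)/[(9)·(15/2)·(4)] = 1/10
Sum: 1·(1/5) + 9·(-16/35) + 3·(81/70) + (-9)·(1/10) = -47/35

-47/35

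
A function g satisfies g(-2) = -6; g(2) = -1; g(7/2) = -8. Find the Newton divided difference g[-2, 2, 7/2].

-71/66

g[-2,2] = (-1 - (-6)) / (2 - (-2)) = 5/4
g[2,7/2] = (-8 - (-1)) / (7/2 - 2) = -14/3
g[-2,2,7/2] = (-14/3 - 5/4) / (7/2 - (-2)) = -71/66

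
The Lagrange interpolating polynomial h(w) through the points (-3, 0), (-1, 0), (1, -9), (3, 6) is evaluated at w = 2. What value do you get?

-105/16

Evaluate each Lagrange basis at w = 2:
L_0(2) = (3)·(1)·(-1)/[(-2)·(-4)·(-6)] = 1/16
L_1(2) = (5)·(1)·(-1)/[(2)·(-2)·(-4)] = -5/16
L_2(2) = (5)·(3)·(-1)/[(4)·(2)·(-2)] = 15/16
L_3(2) = (5)·(3)·(1)/[(6)·(4)·(2)] = 5/16
Sum: 0 + 0 + (-9)·(15/16) + 6·(5/16) = -105/16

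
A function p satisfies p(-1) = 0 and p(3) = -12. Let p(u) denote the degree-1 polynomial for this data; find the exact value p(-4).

9

Evaluate each Lagrange basis at u = -4:
L_0(-4) = (-7)/[(-4)] = 7/4
L_1(-4) = (-3)/[(4)] = -3/4
Sum: 0 + (-12)·(-3/4) = 9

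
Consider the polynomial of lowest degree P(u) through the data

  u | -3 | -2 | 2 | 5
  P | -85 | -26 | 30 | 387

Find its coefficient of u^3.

3

Build the Lagrange basis polynomials:
L_0(u) = (u + 2)(u - 2)(u - 5) / [-40] = -(1/40)u^3 + (1/8)u^2 + (1/10)u - 1/2
L_1(u) = (u + 3)(u - 2)(u - 5) / [28] = (1/28)u^3 - (1/7)u^2 - (11/28)u + 15/14
L_2(u) = (u + 3)(u + 2)(u - 5) / [-60] = -(1/60)u^3 + (19/60)u + 1/2
L_3(u) = (u + 3)(u + 2)(u - 2) / [168] = (1/168)u^3 + (1/56)u^2 - (1/42)u - 1/14
P(u) = (-85)·L_0 + (-26)·L_1 + 30·L_2 + 387·L_3
Only the coefficient of u^3 is needed; take it from each L_i and combine:
(-85)·(-1/40) + (-26)·(1/28) + 30·(-1/60) + 387·(1/168) = 3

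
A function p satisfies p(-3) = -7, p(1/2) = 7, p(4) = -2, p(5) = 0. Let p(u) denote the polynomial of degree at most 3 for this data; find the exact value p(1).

1663/294

L_0(1) = (1/2)·(-3)·(-4)/[(-7/2)·(-7)·(-8)] = -3/98
L_1(1) = (4)·(-3)·(-4)/[(7/2)·(-7/2)·(-9/2)] = 128/147
L_2(1) = (4)·(1/2)·(-4)/[(7)·(7/2)·(-1)] = 16/49
L_3(1) = (4)·(1/2)·(-3)/[(8)·(9/2)·(1)] = -1/6
Sum: (-7)·(-3/98) + 7·(128/147) + (-2)·(16/49) + 0 = 1663/294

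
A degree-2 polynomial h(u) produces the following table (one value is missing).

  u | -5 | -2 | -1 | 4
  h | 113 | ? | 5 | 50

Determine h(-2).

20

The 3 known values determine h uniquely (degree ≤ 2).
L_0(-2) = (-1)·(-6)/[(-4)·(-9)] = 1/6
L_1(-2) = (3)·(-6)/[(4)·(-5)] = 9/10
L_2(-2) = (3)·(-1)/[(9)·(5)] = -1/15
Sum: 113·(1/6) + 5·(9/10) + 50·(-1/15) = 20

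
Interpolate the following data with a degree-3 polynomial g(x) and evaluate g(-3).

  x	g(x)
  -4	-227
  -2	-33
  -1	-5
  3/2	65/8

L_0(-3) = (-1)·(-2)·(-9/2)/[(-2)·(-3)·(-11/2)] = 3/11
L_1(-3) = (1)·(-2)·(-9/2)/[(2)·(-1)·(-7/2)] = 9/7
L_2(-3) = (1)·(-1)·(-9/2)/[(3)·(1)·(-5/2)] = -3/5
L_3(-3) = (1)·(-1)·(-2)/[(11/2)·(7/2)·(5/2)] = 16/385
Sum: (-227)·(3/11) + (-33)·(9/7) + (-5)·(-3/5) + 65/8·(16/385) = -101

-101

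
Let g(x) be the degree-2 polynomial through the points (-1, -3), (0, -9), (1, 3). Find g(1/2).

-21/4

Evaluate each Lagrange basis at x = 1/2:
L_0(1/2) = (1/2)·(-1/2)/[(-1)·(-2)] = -1/8
L_1(1/2) = (3/2)·(-1/2)/[(1)·(-1)] = 3/4
L_2(1/2) = (3/2)·(1/2)/[(2)·(1)] = 3/8
Sum: (-3)·(-1/8) + (-9)·(3/4) + 3·(3/8) = -21/4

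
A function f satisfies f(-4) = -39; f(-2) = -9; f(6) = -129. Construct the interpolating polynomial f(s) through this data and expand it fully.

f(s) = -3s^2 - 3s - 3

Build the Lagrange basis polynomials:
L_0(s) = (s + 2)(s - 6) / [20] = (1/20)s^2 - (1/5)s - 3/5
L_1(s) = (s + 4)(s - 6) / [-16] = -(1/16)s^2 + (1/8)s + 3/2
L_2(s) = (s + 4)(s + 2) / [80] = (1/80)s^2 + (3/40)s + 1/10
f(s) = (-39)·L_0 + (-9)·L_1 + (-129)·L_2
  (-39)·L_0(s) = -(39/20)s^2 + (39/5)s + 117/5
  (-9)·L_1(s) = (9/16)s^2 - (9/8)s - 27/2
  (-129)·L_2(s) = -(129/80)s^2 - (387/40)s - 129/10
Adding term by term: -3s^2 - 3s - 3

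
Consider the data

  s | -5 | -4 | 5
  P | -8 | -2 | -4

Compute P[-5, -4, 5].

-28/45

P[-5,-4] = (-2 - (-8)) / (-4 - (-5)) = 6
P[-4,5] = (-4 - (-2)) / (5 - (-4)) = -2/9
P[-5,-4,5] = (-2/9 - 6) / (5 - (-5)) = -28/45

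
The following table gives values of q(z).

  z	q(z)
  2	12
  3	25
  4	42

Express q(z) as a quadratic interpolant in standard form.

q(z) = 2z^2 + 3z - 2

L_0(z) = (z - 3)(z - 4) / [2] = (1/2)z^2 - (7/2)z + 6
L_1(z) = (z - 2)(z - 4) / [-1] = -z^2 + 6z - 8
L_2(z) = (z - 2)(z - 3) / [2] = (1/2)z^2 - (5/2)z + 3
q(z) = 12·L_0 + 25·L_1 + 42·L_2
  12·L_0(z) = 6z^2 - 42z + 72
  25·L_1(z) = -25z^2 + 150z - 200
  42·L_2(z) = 21z^2 - 105z + 126
Adding term by term: 2z^2 + 3z - 2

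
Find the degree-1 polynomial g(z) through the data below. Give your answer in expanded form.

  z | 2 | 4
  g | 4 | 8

Build the Lagrange basis polynomials:
L_0(z) = (z - 4) / [-2] = -(1/2)z + 2
L_1(z) = (z - 2) / [2] = (1/2)z - 1
g(z) = 4·L_0 + 8·L_1
  4·L_0(z) = -2z + 8
  8·L_1(z) = 4z - 8
Adding term by term: 2z

g(z) = 2z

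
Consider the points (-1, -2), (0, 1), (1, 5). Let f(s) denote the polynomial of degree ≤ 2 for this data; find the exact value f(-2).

-4

Using Newton's divided-difference form:
f[-1,0] = (1 - (-2)) / (0 - (-1)) = 3
f[0,1] = (5 - 1) / (1 - 0) = 4
f[-1,0,1] = (4 - 3) / (1 - (-1)) = 1/2
f(-2) = -2 + 3·(-1) + (1/2)·(-1)·(-2) = -4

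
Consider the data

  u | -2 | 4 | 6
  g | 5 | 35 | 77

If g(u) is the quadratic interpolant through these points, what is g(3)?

20

Using Newton's divided-difference form:
g[-2,4] = (35 - 5) / (4 - (-2)) = 5
g[4,6] = (77 - 35) / (6 - 4) = 21
g[-2,4,6] = (21 - 5) / (6 - (-2)) = 2
g(3) = 5 + 5·(5) + 2·(5)·(-1) = 20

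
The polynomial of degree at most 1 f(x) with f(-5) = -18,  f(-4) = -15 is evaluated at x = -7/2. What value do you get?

L_0(-7/2) = (1/2)/[(-1)] = -1/2
L_1(-7/2) = (3/2)/[(1)] = 3/2
Sum: (-18)·(-1/2) + (-15)·(3/2) = -27/2

-27/2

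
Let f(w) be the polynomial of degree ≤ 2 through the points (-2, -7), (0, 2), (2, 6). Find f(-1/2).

Evaluate each Lagrange basis at w = -1/2:
L_0(-1/2) = (-1/2)·(-5/2)/[(-2)·(-4)] = 5/32
L_1(-1/2) = (3/2)·(-5/2)/[(2)·(-2)] = 15/16
L_2(-1/2) = (3/2)·(-1/2)/[(4)·(2)] = -3/32
Sum: (-7)·(5/32) + 2·(15/16) + 6·(-3/32) = 7/32

7/32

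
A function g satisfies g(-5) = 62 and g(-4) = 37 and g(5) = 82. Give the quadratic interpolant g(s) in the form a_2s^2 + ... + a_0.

g(s) = 3s^2 + 2s - 3

L_0(s) = (s + 4)(s - 5) / [10] = (1/10)s^2 - (1/10)s - 2
L_1(s) = (s + 5)(s - 5) / [-9] = -(1/9)s^2 + 25/9
L_2(s) = (s + 5)(s + 4) / [90] = (1/90)s^2 + (1/10)s + 2/9
g(s) = 62·L_0 + 37·L_1 + 82·L_2
  62·L_0(s) = (31/5)s^2 - (31/5)s - 124
  37·L_1(s) = -(37/9)s^2 + 925/9
  82·L_2(s) = (41/45)s^2 + (41/5)s + 164/9
Adding term by term: 3s^2 + 2s - 3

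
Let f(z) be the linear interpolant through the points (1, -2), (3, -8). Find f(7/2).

-19/2

L_0(7/2) = (1/2)/[(-2)] = -1/4
L_1(7/2) = (5/2)/[(2)] = 5/4
Sum: (-2)·(-1/4) + (-8)·(5/4) = -19/2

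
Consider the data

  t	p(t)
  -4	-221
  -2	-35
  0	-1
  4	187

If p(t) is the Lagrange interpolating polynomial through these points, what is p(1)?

4

Evaluate each Lagrange basis at t = 1:
L_0(1) = (3)·(1)·(-3)/[(-2)·(-4)·(-8)] = 9/64
L_1(1) = (5)·(1)·(-3)/[(2)·(-2)·(-6)] = -5/8
L_2(1) = (5)·(3)·(-3)/[(4)·(2)·(-4)] = 45/32
L_3(1) = (5)·(3)·(1)/[(8)·(6)·(4)] = 5/64
Sum: (-221)·(9/64) + (-35)·(-5/8) + (-1)·(45/32) + 187·(5/64) = 4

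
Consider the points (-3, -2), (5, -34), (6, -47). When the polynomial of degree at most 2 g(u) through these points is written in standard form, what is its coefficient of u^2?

-1

Build the Lagrange basis polynomials:
L_0(u) = (u - 5)(u - 6) / [72] = (1/72)u^2 - (11/72)u + 5/12
L_1(u) = (u + 3)(u - 6) / [-8] = -(1/8)u^2 + (3/8)u + 9/4
L_2(u) = (u + 3)(u - 5) / [9] = (1/9)u^2 - (2/9)u - 5/3
g(u) = (-2)·L_0 + (-34)·L_1 + (-47)·L_2
Only the coefficient of u^2 is needed; take it from each L_i and combine:
(-2)·(1/72) + (-34)·(-1/8) + (-47)·(1/9) = -1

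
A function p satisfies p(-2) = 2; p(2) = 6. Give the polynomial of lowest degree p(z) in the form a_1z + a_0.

L_0(z) = (z - 2) / [-4] = -(1/4)z + 1/2
L_1(z) = (z + 2) / [4] = (1/4)z + 1/2
p(z) = 2·L_0 + 6·L_1
  2·L_0(z) = -(1/2)z + 1
  6·L_1(z) = (3/2)z + 3
Adding term by term: z + 4

p(z) = z + 4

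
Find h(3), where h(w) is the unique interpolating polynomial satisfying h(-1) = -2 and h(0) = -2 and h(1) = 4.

Evaluate each Lagrange basis at w = 3:
L_0(3) = (3)·(2)/[(-1)·(-2)] = 3
L_1(3) = (4)·(2)/[(1)·(-1)] = -8
L_2(3) = (4)·(3)/[(2)·(1)] = 6
Sum: (-2)·(3) + (-2)·(-8) + 4·(6) = 34

34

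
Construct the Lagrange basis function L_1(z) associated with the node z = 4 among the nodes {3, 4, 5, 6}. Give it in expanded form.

L_1(z) = (1/2)z^3 - 7z^2 + (63/2)z - 45

L_1(z) = (z - 3)(z - 5)(z - 6) / [(1)·(-1)·(-2)]
       = (z^3 - 14z^2 + 63z - 90) / (2)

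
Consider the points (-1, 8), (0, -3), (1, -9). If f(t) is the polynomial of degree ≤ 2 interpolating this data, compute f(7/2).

L_0(7/2) = (7/2)·(5/2)/[(-1)·(-2)] = 35/8
L_1(7/2) = (9/2)·(5/2)/[(1)·(-1)] = -45/4
L_2(7/2) = (9/2)·(7/2)/[(2)·(1)] = 63/8
Sum: 8·(35/8) + (-3)·(-45/4) + (-9)·(63/8) = -17/8

-17/8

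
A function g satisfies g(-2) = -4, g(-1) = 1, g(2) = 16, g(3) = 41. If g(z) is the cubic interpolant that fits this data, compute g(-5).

Evaluate each Lagrange basis at z = -5:
L_0(-5) = (-4)·(-7)·(-8)/[(-1)·(-4)·(-5)] = 56/5
L_1(-5) = (-3)·(-7)·(-8)/[(1)·(-3)·(-4)] = -14
L_2(-5) = (-3)·(-4)·(-8)/[(4)·(3)·(-1)] = 8
L_3(-5) = (-3)·(-4)·(-7)/[(5)·(4)·(1)] = -21/5
Sum: (-4)·(56/5) + 1·(-14) + 16·(8) + 41·(-21/5) = -103

-103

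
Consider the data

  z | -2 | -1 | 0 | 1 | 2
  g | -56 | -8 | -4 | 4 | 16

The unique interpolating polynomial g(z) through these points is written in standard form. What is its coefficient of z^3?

Build the Lagrange basis polynomials:
L_0(z) = (z + 1)z(z - 1)(z - 2) / [24] = (1/24)z^4 - (1/12)z^3 - (1/24)z^2 + (1/12)z
L_1(z) = (z + 2)z(z - 1)(z - 2) / [-6] = -(1/6)z^4 + (1/6)z^3 + (2/3)z^2 - (2/3)z
L_2(z) = (z + 2)(z + 1)(z - 1)(z - 2) / [4] = (1/4)z^4 - (5/4)z^2 + 1
L_3(z) = (z + 2)(z + 1)z(z - 2) / [-6] = -(1/6)z^4 - (1/6)z^3 + (2/3)z^2 + (2/3)z
L_4(z) = (z + 2)(z + 1)z(z - 1) / [24] = (1/24)z^4 + (1/12)z^3 - (1/24)z^2 - (1/12)z
g(z) = (-56)·L_0 + (-8)·L_1 + (-4)·L_2 + 4·L_3 + 16·L_4
Only the coefficient of z^3 is needed; take it from each L_i and combine:
(-56)·(-1/12) + (-8)·(1/6) + (-4)·(0) + 4·(-1/6) + 16·(1/12) = 4

4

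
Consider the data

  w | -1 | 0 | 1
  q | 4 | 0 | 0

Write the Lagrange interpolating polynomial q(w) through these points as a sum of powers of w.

L_0(w) = w(w - 1) / [2] = (1/2)w^2 - (1/2)w
L_1(w) = (w + 1)(w - 1) / [-1] = -w^2 + 1
L_2(w) = (w + 1)w / [2] = (1/2)w^2 + (1/2)w
q(w) = 4·L_0 + 0·L_1 + 0·L_2
  4·L_0(w) = 2w^2 - 2w
  0·L_1(w) = 0
  0·L_2(w) = 0
Adding term by term: 2w^2 - 2w

q(w) = 2w^2 - 2w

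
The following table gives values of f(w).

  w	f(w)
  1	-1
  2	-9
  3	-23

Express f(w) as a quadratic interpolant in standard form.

Newton's divided differences:
f[1,2] = (-9 - (-1)) / (2 - 1) = -8
f[2,3] = (-23 - (-9)) / (3 - 2) = -14
f[1,2,3] = (-14 - (-8)) / (3 - 1) = -3
f(w) = -1 + (-8)·(w - 1) + (-3)·(w - 1)(w - 2)
Expanding: f(w) = -3w^2 + w + 1

f(w) = -3w^2 + w + 1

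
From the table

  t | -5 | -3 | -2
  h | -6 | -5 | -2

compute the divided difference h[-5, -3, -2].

5/6

h[-5,-3] = (-5 - (-6)) / (-3 - (-5)) = 1/2
h[-3,-2] = (-2 - (-5)) / (-2 - (-3)) = 3
h[-5,-3,-2] = (3 - 1/2) / (-2 - (-5)) = 5/6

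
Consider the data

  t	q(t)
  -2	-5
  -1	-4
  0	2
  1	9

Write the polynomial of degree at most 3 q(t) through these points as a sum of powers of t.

q(t) = -(2/3)t^3 + (1/2)t^2 + (43/6)t + 2

Build the Lagrange basis polynomials:
L_0(t) = (t + 1)t(t - 1) / [-6] = -(1/6)t^3 + (1/6)t
L_1(t) = (t + 2)t(t - 1) / [2] = (1/2)t^3 + (1/2)t^2 - t
L_2(t) = (t + 2)(t + 1)(t - 1) / [-2] = -(1/2)t^3 - t^2 + (1/2)t + 1
L_3(t) = (t + 2)(t + 1)t / [6] = (1/6)t^3 + (1/2)t^2 + (1/3)t
q(t) = (-5)·L_0 + (-4)·L_1 + 2·L_2 + 9·L_3
  (-5)·L_0(t) = (5/6)t^3 - (5/6)t
  (-4)·L_1(t) = -2t^3 - 2t^2 + 4t
  2·L_2(t) = -t^3 - 2t^2 + t + 2
  9·L_3(t) = (3/2)t^3 + (9/2)t^2 + 3t
Adding term by term: -(2/3)t^3 + (1/2)t^2 + (43/6)t + 2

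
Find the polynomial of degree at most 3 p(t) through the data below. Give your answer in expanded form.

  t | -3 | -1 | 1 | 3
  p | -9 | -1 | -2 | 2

Build the Lagrange basis polynomials:
L_0(t) = (t + 1)(t - 1)(t - 3) / [-48] = -(1/48)t^3 + (1/16)t^2 + (1/48)t - 1/16
L_1(t) = (t + 3)(t - 1)(t - 3) / [16] = (1/16)t^3 - (1/16)t^2 - (9/16)t + 9/16
L_2(t) = (t + 3)(t + 1)(t - 3) / [-16] = -(1/16)t^3 - (1/16)t^2 + (9/16)t + 9/16
L_3(t) = (t + 3)(t + 1)(t - 1) / [48] = (1/48)t^3 + (1/16)t^2 - (1/48)t - 1/16
p(t) = (-9)·L_0 + (-1)·L_1 + (-2)·L_2 + 2·L_3
  (-9)·L_0(t) = (3/16)t^3 - (9/16)t^2 - (3/16)t + 9/16
  (-1)·L_1(t) = -(1/16)t^3 + (1/16)t^2 + (9/16)t - 9/16
  (-2)·L_2(t) = (1/8)t^3 + (1/8)t^2 - (9/8)t - 9/8
  2·L_3(t) = (1/24)t^3 + (1/8)t^2 - (1/24)t - 1/8
Adding term by term: (7/24)t^3 - (1/4)t^2 - (19/24)t - 5/4

p(t) = (7/24)t^3 - (1/4)t^2 - (19/24)t - 5/4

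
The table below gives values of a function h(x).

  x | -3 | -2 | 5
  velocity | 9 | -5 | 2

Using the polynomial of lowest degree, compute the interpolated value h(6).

Evaluate each Lagrange basis at x = 6:
L_0(6) = (8)·(1)/[(-1)·(-8)] = 1
L_1(6) = (9)·(1)/[(1)·(-7)] = -9/7
L_2(6) = (9)·(8)/[(8)·(7)] = 9/7
Sum: 9·(1) + (-5)·(-9/7) + 2·(9/7) = 18

18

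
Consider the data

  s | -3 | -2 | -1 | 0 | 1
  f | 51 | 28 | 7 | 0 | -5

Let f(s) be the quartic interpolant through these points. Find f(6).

Evaluate each Lagrange basis at s = 6:
L_0(6) = (8)·(7)·(6)·(5)/[(-1)·(-2)·(-3)·(-4)] = 70
L_1(6) = (9)·(7)·(6)·(5)/[(1)·(-1)·(-2)·(-3)] = -315
L_2(6) = (9)·(8)·(6)·(5)/[(2)·(1)·(-1)·(-2)] = 540
L_3(6) = (9)·(8)·(7)·(5)/[(3)·(2)·(1)·(-1)] = -420
L_4(6) = (9)·(8)·(7)·(6)/[(4)·(3)·(2)·(1)] = 126
Sum: 51·(70) + 28·(-315) + 7·(540) + 0 + (-5)·(126) = -2100

-2100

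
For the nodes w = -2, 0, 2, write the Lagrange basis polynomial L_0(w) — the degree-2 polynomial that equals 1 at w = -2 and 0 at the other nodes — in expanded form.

L_0(w) = (1/8)w^2 - (1/4)w

L_0(w) = w(w - 2) / [(-2)·(-4)]
       = (w^2 - 2w) / (8)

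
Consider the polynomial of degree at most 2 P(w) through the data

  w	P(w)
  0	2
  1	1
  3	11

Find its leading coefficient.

Build the Lagrange basis polynomials:
L_0(w) = (w - 1)(w - 3) / [3] = (1/3)w^2 - (4/3)w + 1
L_1(w) = w(w - 3) / [-2] = -(1/2)w^2 + (3/2)w
L_2(w) = w(w - 1) / [6] = (1/6)w^2 - (1/6)w
P(w) = 2·L_0 + 1·L_1 + 11·L_2
Only the coefficient of w^2 is needed; take it from each L_i and combine:
2·(1/3) + 1·(-1/2) + 11·(1/6) = 2

2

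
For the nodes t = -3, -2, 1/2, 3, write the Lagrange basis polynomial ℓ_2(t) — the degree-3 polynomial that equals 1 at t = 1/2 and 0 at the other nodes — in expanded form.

ℓ_2(t) = -(8/175)t^3 - (16/175)t^2 + (72/175)t + 144/175

ℓ_2(t) = (t + 3)(t + 2)(t - 3) / [(7/2)·(5/2)·(-5/2)]
       = (t^3 + 2t^2 - 9t - 18) / (-175/8)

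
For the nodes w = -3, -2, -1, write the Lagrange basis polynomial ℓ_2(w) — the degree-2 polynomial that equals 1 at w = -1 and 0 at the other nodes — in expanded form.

ℓ_2(w) = (1/2)w^2 + (5/2)w + 3

ℓ_2(w) = (w + 3)(w + 2) / [(2)·(1)]
       = (w^2 + 5w + 6) / (2)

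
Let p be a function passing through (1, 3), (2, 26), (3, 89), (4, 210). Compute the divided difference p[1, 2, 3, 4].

p[1,2] = (26 - 3) / (2 - 1) = 23
p[2,3] = (89 - 26) / (3 - 2) = 63
p[3,4] = (210 - 89) / (4 - 3) = 121
p[1,2,3] = (63 - 23) / (3 - 1) = 20
p[2,3,4] = (121 - 63) / (4 - 2) = 29
p[1,2,3,4] = (29 - 20) / (4 - 1) = 3

3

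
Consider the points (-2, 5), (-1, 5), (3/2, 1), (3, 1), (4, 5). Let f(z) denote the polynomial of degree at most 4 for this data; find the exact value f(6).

Evaluate each Lagrange basis at z = 6:
L_0(6) = (7)·(9/2)·(3)·(2)/[(-1)·(-7/2)·(-5)·(-6)] = 9/5
L_1(6) = (8)·(9/2)·(3)·(2)/[(1)·(-5/2)·(-4)·(-5)] = -108/25
L_2(6) = (8)·(7)·(3)·(2)/[(7/2)·(5/2)·(-3/2)·(-5/2)] = 256/25
L_3(6) = (8)·(7)·(9/2)·(2)/[(5)·(4)·(3/2)·(-1)] = -84/5
L_4(6) = (8)·(7)·(9/2)·(3)/[(6)·(5)·(5/2)·(1)] = 252/25
Sum: 5·(9/5) + 5·(-108/25) + 1·(256/25) + 1·(-84/5) + 5·(252/25) = 781/25

781/25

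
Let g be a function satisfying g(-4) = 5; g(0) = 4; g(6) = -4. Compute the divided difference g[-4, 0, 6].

-13/120

g[-4,0] = (4 - 5) / (0 - (-4)) = -1/4
g[0,6] = (-4 - 4) / (6 - 0) = -4/3
g[-4,0,6] = (-4/3 - (-1/4)) / (6 - (-4)) = -13/120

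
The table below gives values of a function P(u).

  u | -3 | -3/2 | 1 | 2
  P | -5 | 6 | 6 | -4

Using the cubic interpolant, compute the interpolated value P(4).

-479/10

L_0(4) = (11/2)·(3)·(2)/[(-3/2)·(-4)·(-5)] = -11/10
L_1(4) = (7)·(3)·(2)/[(3/2)·(-5/2)·(-7/2)] = 16/5
L_2(4) = (7)·(11/2)·(2)/[(4)·(5/2)·(-1)] = -77/10
L_3(4) = (7)·(11/2)·(3)/[(5)·(7/2)·(1)] = 33/5
Sum: (-5)·(-11/10) + 6·(16/5) + 6·(-77/10) + (-4)·(33/5) = -479/10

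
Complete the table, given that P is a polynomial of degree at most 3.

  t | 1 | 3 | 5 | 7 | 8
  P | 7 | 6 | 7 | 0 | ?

-77/8

The 4 known values determine P uniquely (degree ≤ 3).
Evaluate each Lagrange basis at t = 8:
L_0(8) = (5)·(3)·(1)/[(-2)·(-4)·(-6)] = -5/16
L_1(8) = (7)·(3)·(1)/[(2)·(-2)·(-4)] = 21/16
L_2(8) = (7)·(5)·(1)/[(4)·(2)·(-2)] = -35/16
L_3(8) = (7)·(5)·(3)/[(6)·(4)·(2)] = 35/16
Sum: 7·(-5/16) + 6·(21/16) + 7·(-35/16) + 0 = -77/8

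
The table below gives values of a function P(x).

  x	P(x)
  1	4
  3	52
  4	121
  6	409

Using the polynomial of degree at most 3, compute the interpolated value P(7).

L_0(7) = (4)·(3)·(1)/[(-2)·(-3)·(-5)] = -2/5
L_1(7) = (6)·(3)·(1)/[(2)·(-1)·(-3)] = 3
L_2(7) = (6)·(4)·(1)/[(3)·(1)·(-2)] = -4
L_3(7) = (6)·(4)·(3)/[(5)·(3)·(2)] = 12/5
Sum: 4·(-2/5) + 52·(3) + 121·(-4) + 409·(12/5) = 652

652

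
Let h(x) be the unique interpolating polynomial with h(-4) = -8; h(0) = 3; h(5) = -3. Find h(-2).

Evaluate each Lagrange basis at x = -2:
L_0(-2) = (-2)·(-7)/[(-4)·(-9)] = 7/18
L_1(-2) = (2)·(-7)/[(4)·(-5)] = 7/10
L_2(-2) = (2)·(-2)/[(9)·(5)] = -4/45
Sum: (-8)·(7/18) + 3·(7/10) + (-3)·(-4/45) = -67/90

-67/90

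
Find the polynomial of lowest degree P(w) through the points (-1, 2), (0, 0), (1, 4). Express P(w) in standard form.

P(w) = 3w^2 + w

Build the Lagrange basis polynomials:
L_0(w) = w(w - 1) / [2] = (1/2)w^2 - (1/2)w
L_1(w) = (w + 1)(w - 1) / [-1] = -w^2 + 1
L_2(w) = (w + 1)w / [2] = (1/2)w^2 + (1/2)w
P(w) = 2·L_0 + 0·L_1 + 4·L_2
  2·L_0(w) = w^2 - w
  0·L_1(w) = 0
  4·L_2(w) = 2w^2 + 2w
Adding term by term: 3w^2 + w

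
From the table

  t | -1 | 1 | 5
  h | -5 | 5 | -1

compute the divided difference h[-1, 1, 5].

-13/12

h[-1,1] = (5 - (-5)) / (1 - (-1)) = 5
h[1,5] = (-1 - 5) / (5 - 1) = -3/2
h[-1,1,5] = (-3/2 - 5) / (5 - (-1)) = -13/12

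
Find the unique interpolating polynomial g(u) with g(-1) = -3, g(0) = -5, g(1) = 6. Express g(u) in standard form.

g(u) = (13/2)u^2 + (9/2)u - 5

Newton's divided differences:
g[-1,0] = (-5 - (-3)) / (0 - (-1)) = -2
g[0,1] = (6 - (-5)) / (1 - 0) = 11
g[-1,0,1] = (11 - (-2)) / (1 - (-1)) = 13/2
g(u) = -3 + (-2)·(u + 1) + (13/2)·(u + 1)u
Expanding: g(u) = (13/2)u^2 + (9/2)u - 5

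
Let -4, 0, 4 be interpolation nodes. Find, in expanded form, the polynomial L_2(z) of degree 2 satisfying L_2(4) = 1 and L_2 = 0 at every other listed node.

L_2(z) = (z + 4)z / [(8)·(4)]
       = (z^2 + 4z) / (32)

L_2(z) = (1/32)z^2 + (1/8)z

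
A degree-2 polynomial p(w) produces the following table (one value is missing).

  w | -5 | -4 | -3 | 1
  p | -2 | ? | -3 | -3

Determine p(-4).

The 3 known values determine p uniquely (degree ≤ 2).
L_0(-4) = (-1)·(-5)/[(-2)·(-6)] = 5/12
L_1(-4) = (1)·(-5)/[(2)·(-4)] = 5/8
L_2(-4) = (1)·(-1)/[(6)·(4)] = -1/24
Sum: (-2)·(5/12) + (-3)·(5/8) + (-3)·(-1/24) = -31/12

-31/12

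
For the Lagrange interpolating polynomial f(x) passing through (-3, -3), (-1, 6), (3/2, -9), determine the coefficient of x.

Build the Lagrange basis polynomials:
L_0(x) = (x + 1)(x - 3/2) / [9] = (1/9)x^2 - (1/18)x - 1/6
L_1(x) = (x + 3)(x - 3/2) / [-5] = -(1/5)x^2 - (3/10)x + 9/10
L_2(x) = (x + 3)(x + 1) / [45/4] = (4/45)x^2 + (16/45)x + 4/15
f(x) = (-3)·L_0 + 6·L_1 + (-9)·L_2
Only the coefficient of x is needed; take it from each L_i and combine:
(-3)·(-1/18) + 6·(-3/10) + (-9)·(16/45) = -29/6

-29/6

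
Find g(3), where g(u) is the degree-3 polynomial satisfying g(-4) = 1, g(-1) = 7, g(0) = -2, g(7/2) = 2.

Evaluate each Lagrange basis at u = 3:
L_0(3) = (4)·(3)·(-1/2)/[(-3)·(-4)·(-15/2)] = 1/15
L_1(3) = (7)·(3)·(-1/2)/[(3)·(-1)·(-9/2)] = -7/9
L_2(3) = (7)·(4)·(-1/2)/[(4)·(1)·(-7/2)] = 1
L_3(3) = (7)·(4)·(3)/[(15/2)·(9/2)·(7/2)] = 32/45
Sum: 1·(1/15) + 7·(-7/9) + (-2)·(1) + 2·(32/45) = -268/45

-268/45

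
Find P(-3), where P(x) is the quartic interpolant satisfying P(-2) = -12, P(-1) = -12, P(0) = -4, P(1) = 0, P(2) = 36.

Evaluate each Lagrange basis at x = -3:
L_0(-3) = (-2)·(-3)·(-4)·(-5)/[(-1)·(-2)·(-3)·(-4)] = 5
L_1(-3) = (-1)·(-3)·(-4)·(-5)/[(1)·(-1)·(-2)·(-3)] = -10
L_2(-3) = (-1)·(-2)·(-4)·(-5)/[(2)·(1)·(-1)·(-2)] = 10
L_3(-3) = (-1)·(-2)·(-3)·(-5)/[(3)·(2)·(1)·(-1)] = -5
L_4(-3) = (-1)·(-2)·(-3)·(-4)/[(4)·(3)·(2)·(1)] = 1
Sum: (-12)·(5) + (-12)·(-10) + (-4)·(10) + 0 + 36·(1) = 56

56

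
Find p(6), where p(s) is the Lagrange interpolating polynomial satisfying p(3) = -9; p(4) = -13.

-21

L_0(6) = (2)/[(-1)] = -2
L_1(6) = (3)/[(1)] = 3
Sum: (-9)·(-2) + (-13)·(3) = -21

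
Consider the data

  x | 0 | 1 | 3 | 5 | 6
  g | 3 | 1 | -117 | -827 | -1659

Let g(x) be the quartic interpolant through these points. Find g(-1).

Evaluate each Lagrange basis at x = -1:
L_0(-1) = (-2)·(-4)·(-6)·(-7)/[(-1)·(-3)·(-5)·(-6)] = 56/15
L_1(-1) = (-1)·(-4)·(-6)·(-7)/[(1)·(-2)·(-4)·(-5)] = -21/5
L_2(-1) = (-1)·(-2)·(-6)·(-7)/[(3)·(2)·(-2)·(-3)] = 7/3
L_3(-1) = (-1)·(-2)·(-4)·(-7)/[(5)·(4)·(2)·(-1)] = -7/5
L_4(-1) = (-1)·(-2)·(-4)·(-6)/[(6)·(5)·(3)·(1)] = 8/15
Sum: 3·(56/15) + 1·(-21/5) + (-117)·(7/3) + (-827)·(-7/5) + (-1659)·(8/15) = 7

7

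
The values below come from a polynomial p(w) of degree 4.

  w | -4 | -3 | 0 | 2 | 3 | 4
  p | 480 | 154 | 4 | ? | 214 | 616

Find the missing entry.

54

The 5 known values determine p uniquely (degree ≤ 4).
L_0(2) = (5)·(2)·(-1)·(-2)/[(-1)·(-4)·(-7)·(-8)] = 5/56
L_1(2) = (6)·(2)·(-1)·(-2)/[(1)·(-3)·(-6)·(-7)] = -4/21
L_2(2) = (6)·(5)·(-1)·(-2)/[(4)·(3)·(-3)·(-4)] = 5/12
L_3(2) = (6)·(5)·(2)·(-2)/[(7)·(6)·(3)·(-1)] = 20/21
L_4(2) = (6)·(5)·(2)·(-1)/[(8)·(7)·(4)·(1)] = -15/56
Sum: 480·(5/56) + 154·(-4/21) + 4·(5/12) + 214·(20/21) + 616·(-15/56) = 54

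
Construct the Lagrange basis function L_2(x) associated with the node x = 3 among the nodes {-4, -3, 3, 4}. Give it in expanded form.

L_2(x) = (x + 4)(x + 3)(x - 4) / [(7)·(6)·(-1)]
       = (x^3 + 3x^2 - 16x - 48) / (-42)

L_2(x) = -(1/42)x^3 - (1/14)x^2 + (8/21)x + 8/7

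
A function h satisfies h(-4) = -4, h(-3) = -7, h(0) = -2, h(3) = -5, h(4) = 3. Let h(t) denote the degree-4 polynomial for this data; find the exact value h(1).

-281/84

Evaluate each Lagrange basis at t = 1:
L_0(1) = (4)·(1)·(-2)·(-3)/[(-1)·(-4)·(-7)·(-8)] = 3/28
L_1(1) = (5)·(1)·(-2)·(-3)/[(1)·(-3)·(-6)·(-7)] = -5/21
L_2(1) = (5)·(4)·(-2)·(-3)/[(4)·(3)·(-3)·(-4)] = 5/6
L_3(1) = (5)·(4)·(1)·(-3)/[(7)·(6)·(3)·(-1)] = 10/21
L_4(1) = (5)·(4)·(1)·(-2)/[(8)·(7)·(4)·(1)] = -5/28
Sum: (-4)·(3/28) + (-7)·(-5/21) + (-2)·(5/6) + (-5)·(10/21) + 3·(-5/28) = -281/84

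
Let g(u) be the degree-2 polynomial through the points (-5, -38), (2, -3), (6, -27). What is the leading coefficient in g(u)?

L_0(u) = (u - 2)(u - 6) / [77] = (1/77)u^2 - (8/77)u + 12/77
L_1(u) = (u + 5)(u - 6) / [-28] = -(1/28)u^2 + (1/28)u + 15/14
L_2(u) = (u + 5)(u - 2) / [44] = (1/44)u^2 + (3/44)u - 5/22
g(u) = (-38)·L_0 + (-3)·L_1 + (-27)·L_2
Only the coefficient of u^2 is needed; take it from each L_i and combine:
(-38)·(1/77) + (-3)·(-1/28) + (-27)·(1/44) = -1

-1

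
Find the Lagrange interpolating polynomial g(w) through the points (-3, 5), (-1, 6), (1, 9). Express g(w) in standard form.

Build the Lagrange basis polynomials:
L_0(w) = (w + 1)(w - 1) / [8] = (1/8)w^2 - 1/8
L_1(w) = (w + 3)(w - 1) / [-4] = -(1/4)w^2 - (1/2)w + 3/4
L_2(w) = (w + 3)(w + 1) / [8] = (1/8)w^2 + (1/2)w + 3/8
g(w) = 5·L_0 + 6·L_1 + 9·L_2
  5·L_0(w) = (5/8)w^2 - 5/8
  6·L_1(w) = -(3/2)w^2 - 3w + 9/2
  9·L_2(w) = (9/8)w^2 + (9/2)w + 27/8
Adding term by term: (1/4)w^2 + (3/2)w + 29/4

g(w) = (1/4)w^2 + (3/2)w + 29/4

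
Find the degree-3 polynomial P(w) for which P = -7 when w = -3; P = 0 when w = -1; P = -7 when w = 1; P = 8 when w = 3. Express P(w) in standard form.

Build the Lagrange basis polynomials:
L_0(w) = (w + 1)(w - 1)(w - 3) / [-48] = -(1/48)w^3 + (1/16)w^2 + (1/48)w - 1/16
L_1(w) = (w + 3)(w - 1)(w - 3) / [16] = (1/16)w^3 - (1/16)w^2 - (9/16)w + 9/16
L_2(w) = (w + 3)(w + 1)(w - 3) / [-16] = -(1/16)w^3 - (1/16)w^2 + (9/16)w + 9/16
L_3(w) = (w + 3)(w + 1)(w - 1) / [48] = (1/48)w^3 + (1/16)w^2 - (1/48)w - 1/16
P(w) = (-7)·L_0 + 0·L_1 + (-7)·L_2 + 8·L_3
  (-7)·L_0(w) = (7/48)w^3 - (7/16)w^2 - (7/48)w + 7/16
  0·L_1(w) = 0
  (-7)·L_2(w) = (7/16)w^3 + (7/16)w^2 - (63/16)w - 63/16
  8·L_3(w) = (1/6)w^3 + (1/2)w^2 - (1/6)w - 1/2
Adding term by term: (3/4)w^3 + (1/2)w^2 - (17/4)w - 4

P(w) = (3/4)w^3 + (1/2)w^2 - (17/4)w - 4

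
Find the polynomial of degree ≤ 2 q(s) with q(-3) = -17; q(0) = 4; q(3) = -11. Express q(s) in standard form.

L_0(s) = s(s - 3) / [18] = (1/18)s^2 - (1/6)s
L_1(s) = (s + 3)(s - 3) / [-9] = -(1/9)s^2 + 1
L_2(s) = (s + 3)s / [18] = (1/18)s^2 + (1/6)s
q(s) = (-17)·L_0 + 4·L_1 + (-11)·L_2
  (-17)·L_0(s) = -(17/18)s^2 + (17/6)s
  4·L_1(s) = -(4/9)s^2 + 4
  (-11)·L_2(s) = -(11/18)s^2 - (11/6)s
Adding term by term: -2s^2 + s + 4

q(s) = -2s^2 + s + 4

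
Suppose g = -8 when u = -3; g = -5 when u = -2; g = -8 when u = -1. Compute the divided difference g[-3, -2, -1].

-3

g[-3,-2] = (-5 - (-8)) / (-2 - (-3)) = 3
g[-2,-1] = (-8 - (-5)) / (-1 - (-2)) = -3
g[-3,-2,-1] = (-3 - 3) / (-1 - (-3)) = -3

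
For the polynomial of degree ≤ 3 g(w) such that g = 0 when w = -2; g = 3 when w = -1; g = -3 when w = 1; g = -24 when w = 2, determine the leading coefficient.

L_0(w) = (w + 1)(w - 1)(w - 2) / [-12] = -(1/12)w^3 + (1/6)w^2 + (1/12)w - 1/6
L_1(w) = (w + 2)(w - 1)(w - 2) / [6] = (1/6)w^3 - (1/6)w^2 - (2/3)w + 2/3
L_2(w) = (w + 2)(w + 1)(w - 2) / [-6] = -(1/6)w^3 - (1/6)w^2 + (2/3)w + 2/3
L_3(w) = (w + 2)(w + 1)(w - 1) / [12] = (1/12)w^3 + (1/6)w^2 - (1/12)w - 1/6
g(w) = 0·L_0 + 3·L_1 + (-3)·L_2 + (-24)·L_3
Only the coefficient of w^3 is needed; take it from each L_i and combine:
0·(-1/12) + 3·(1/6) + (-3)·(-1/6) + (-24)·(1/12) = -1

-1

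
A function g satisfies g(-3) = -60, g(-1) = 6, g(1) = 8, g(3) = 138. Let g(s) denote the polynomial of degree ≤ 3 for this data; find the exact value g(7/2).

213

Using Newton's divided-difference form:
g[-3,-1] = (6 - (-60)) / (-1 - (-3)) = 33
g[-1,1] = (8 - 6) / (1 - (-1)) = 1
g[1,3] = (138 - 8) / (3 - 1) = 65
g[-3,-1,1] = (1 - 33) / (1 - (-3)) = -8
g[-1,1,3] = (65 - 1) / (3 - (-1)) = 16
g[-3,-1,1,3] = (16 - (-8)) / (3 - (-3)) = 4
g(7/2) = -60 + 33·(13/2) + (-8)·(13/2)·(9/2) + 4·(13/2)·(9/2)·(5/2) = 213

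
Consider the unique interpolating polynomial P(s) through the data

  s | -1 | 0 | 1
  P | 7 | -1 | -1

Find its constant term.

Build the Lagrange basis polynomials:
L_0(s) = s(s - 1) / [2] = (1/2)s^2 - (1/2)s
L_1(s) = (s + 1)(s - 1) / [-1] = -s^2 + 1
L_2(s) = (s + 1)s / [2] = (1/2)s^2 + (1/2)s
P(s) = 7·L_0 + (-1)·L_1 + (-1)·L_2
Only the constant term is needed; take it from each L_i and combine:
7·(0) + (-1)·(1) + (-1)·(0) = -1

-1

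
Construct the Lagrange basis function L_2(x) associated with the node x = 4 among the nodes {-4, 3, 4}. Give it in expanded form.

L_2(x) = (1/8)x^2 + (1/8)x - 3/2

L_2(x) = (x + 4)(x - 3) / [(8)·(1)]
       = (x^2 + x - 12) / (8)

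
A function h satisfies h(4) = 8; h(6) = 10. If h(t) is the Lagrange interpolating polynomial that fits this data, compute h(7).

11

Evaluate each Lagrange basis at t = 7:
L_0(7) = (1)/[(-2)] = -1/2
L_1(7) = (3)/[(2)] = 3/2
Sum: 8·(-1/2) + 10·(3/2) = 11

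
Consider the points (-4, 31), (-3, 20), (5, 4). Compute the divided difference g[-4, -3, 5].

g[-4,-3] = (20 - 31) / (-3 - (-4)) = -11
g[-3,5] = (4 - 20) / (5 - (-3)) = -2
g[-4,-3,5] = (-2 - (-11)) / (5 - (-4)) = 1

1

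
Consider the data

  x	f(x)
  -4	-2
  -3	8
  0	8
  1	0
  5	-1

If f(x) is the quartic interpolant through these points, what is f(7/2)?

-23839/1536

Using Newton's divided-difference form:
f[-4,-3] = (8 - (-2)) / (-3 - (-4)) = 10
f[-3,0] = (8 - 8) / (0 - (-3)) = 0
f[0,1] = (0 - 8) / (1 - 0) = -8
f[1,5] = (-1 - 0) / (5 - 1) = -1/4
f[-4,-3,0] = (0 - 10) / (0 - (-4)) = -5/2
f[-3,0,1] = (-8 - 0) / (1 - (-3)) = -2
f[0,1,5] = (-1/4 - (-8)) / (5 - 0) = 31/20
f[-4,-3,0,1] = (-2 - (-5/2)) / (1 - (-4)) = 1/10
f[-3,0,1,5] = (31/20 - (-2)) / (5 - (-3)) = 71/160
f[-4,-3,0,1,5] = (71/160 - 1/10) / (5 - (-4)) = 11/288
f(7/2) = -2 + 10·(15/2) + (-5/2)·(15/2)·(13/2) + (1/10)·(15/2)·(13/2)·(7/2) + (11/288)·(15/2)·(13/2)·(7/2)·(5/2) = -23839/1536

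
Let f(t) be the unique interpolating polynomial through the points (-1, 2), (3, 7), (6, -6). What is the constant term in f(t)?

Build the Lagrange basis polynomials:
L_0(t) = (t - 3)(t - 6) / [28] = (1/28)t^2 - (9/28)t + 9/14
L_1(t) = (t + 1)(t - 6) / [-12] = -(1/12)t^2 + (5/12)t + 1/2
L_2(t) = (t + 1)(t - 3) / [21] = (1/21)t^2 - (2/21)t - 1/7
f(t) = 2·L_0 + 7·L_1 + (-6)·L_2
Only the constant term is needed; take it from each L_i and combine:
2·(9/14) + 7·(1/2) + (-6)·(-1/7) = 79/14

79/14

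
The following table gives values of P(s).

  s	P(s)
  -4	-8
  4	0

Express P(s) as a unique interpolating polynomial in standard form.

P(s) = s - 4

Build the Lagrange basis polynomials:
L_0(s) = (s - 4) / [-8] = -(1/8)s + 1/2
L_1(s) = (s + 4) / [8] = (1/8)s + 1/2
P(s) = (-8)·L_0 + 0·L_1
  (-8)·L_0(s) = s - 4
  0·L_1(s) = 0
Adding term by term: s - 4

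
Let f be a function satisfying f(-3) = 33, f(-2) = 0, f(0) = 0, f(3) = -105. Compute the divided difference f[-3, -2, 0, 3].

-3

f[-3,-2] = (0 - 33) / (-2 - (-3)) = -33
f[-2,0] = (0 - 0) / (0 - (-2)) = 0
f[0,3] = (-105 - 0) / (3 - 0) = -35
f[-3,-2,0] = (0 - (-33)) / (0 - (-3)) = 11
f[-2,0,3] = (-35 - 0) / (3 - (-2)) = -7
f[-3,-2,0,3] = (-7 - 11) / (3 - (-3)) = -3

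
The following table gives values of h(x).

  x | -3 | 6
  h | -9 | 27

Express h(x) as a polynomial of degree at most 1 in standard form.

Build the Lagrange basis polynomials:
L_0(x) = (x - 6) / [-9] = -(1/9)x + 2/3
L_1(x) = (x + 3) / [9] = (1/9)x + 1/3
h(x) = (-9)·L_0 + 27·L_1
  (-9)·L_0(x) = x - 6
  27·L_1(x) = 3x + 9
Adding term by term: 4x + 3

h(x) = 4x + 3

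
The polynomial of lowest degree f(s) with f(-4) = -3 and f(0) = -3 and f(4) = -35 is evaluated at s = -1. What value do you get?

Evaluate each Lagrange basis at s = -1:
L_0(-1) = (-1)·(-5)/[(-4)·(-8)] = 5/32
L_1(-1) = (3)·(-5)/[(4)·(-4)] = 15/16
L_2(-1) = (3)·(-1)/[(8)·(4)] = -3/32
Sum: (-3)·(5/32) + (-3)·(15/16) + (-35)·(-3/32) = 0

0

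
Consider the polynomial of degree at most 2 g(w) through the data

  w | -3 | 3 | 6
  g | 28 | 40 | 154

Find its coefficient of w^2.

4

The leading coefficient equals the top divided difference g[-3,3,6].
g[-3,3] = (40 - 28) / (3 - (-3)) = 2
g[3,6] = (154 - 40) / (6 - 3) = 38
g[-3,3,6] = (38 - 2) / (6 - (-3)) = 4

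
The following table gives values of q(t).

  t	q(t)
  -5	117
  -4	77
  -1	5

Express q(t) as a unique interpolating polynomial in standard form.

Build the Lagrange basis polynomials:
L_0(t) = (t + 4)(t + 1) / [4] = (1/4)t^2 + (5/4)t + 1
L_1(t) = (t + 5)(t + 1) / [-3] = -(1/3)t^2 - 2t - 5/3
L_2(t) = (t + 5)(t + 4) / [12] = (1/12)t^2 + (3/4)t + 5/3
q(t) = 117·L_0 + 77·L_1 + 5·L_2
  117·L_0(t) = (117/4)t^2 + (585/4)t + 117
  77·L_1(t) = -(77/3)t^2 - 154t - 385/3
  5·L_2(t) = (5/12)t^2 + (15/4)t + 25/3
Adding term by term: 4t^2 - 4t - 3

q(t) = 4t^2 - 4t - 3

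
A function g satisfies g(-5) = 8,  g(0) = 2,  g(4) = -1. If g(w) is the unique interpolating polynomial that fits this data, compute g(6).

Evaluate each Lagrange basis at w = 6:
L_0(6) = (6)·(2)/[(-5)·(-9)] = 4/15
L_1(6) = (11)·(2)/[(5)·(-4)] = -11/10
L_2(6) = (11)·(6)/[(9)·(4)] = 11/6
Sum: 8·(4/15) + 2·(-11/10) + (-1)·(11/6) = -19/10

-19/10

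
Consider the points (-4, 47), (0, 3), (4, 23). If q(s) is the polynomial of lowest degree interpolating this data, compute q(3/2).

Using Newton's divided-difference form:
q[-4,0] = (3 - 47) / (0 - (-4)) = -11
q[0,4] = (23 - 3) / (4 - 0) = 5
q[-4,0,4] = (5 - (-11)) / (4 - (-4)) = 2
q(3/2) = 47 + (-11)·(11/2) + 2·(11/2)·(3/2) = 3

3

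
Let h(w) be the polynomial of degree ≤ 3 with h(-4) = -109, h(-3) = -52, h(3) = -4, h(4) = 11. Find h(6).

101

Evaluate each Lagrange basis at w = 6:
L_0(6) = (9)·(3)·(2)/[(-1)·(-7)·(-8)] = -27/28
L_1(6) = (10)·(3)·(2)/[(1)·(-6)·(-7)] = 10/7
L_2(6) = (10)·(9)·(2)/[(7)·(6)·(-1)] = -30/7
L_3(6) = (10)·(9)·(3)/[(8)·(7)·(1)] = 135/28
Sum: (-109)·(-27/28) + (-52)·(10/7) + (-4)·(-30/7) + 11·(135/28) = 101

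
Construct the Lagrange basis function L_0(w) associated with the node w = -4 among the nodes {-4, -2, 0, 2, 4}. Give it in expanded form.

L_0(w) = (1/384)w^4 - (1/96)w^3 - (1/96)w^2 + (1/24)w

L_0(w) = (w + 2)w(w - 2)(w - 4) / [(-2)·(-4)·(-6)·(-8)]
       = (w^4 - 4w^3 - 4w^2 + 16w) / (384)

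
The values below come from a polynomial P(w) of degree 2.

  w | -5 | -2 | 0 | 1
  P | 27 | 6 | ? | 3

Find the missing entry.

2

The 3 known values determine P uniquely (degree ≤ 2).
Evaluate each Lagrange basis at w = 0:
L_0(0) = (2)·(-1)/[(-3)·(-6)] = -1/9
L_1(0) = (5)·(-1)/[(3)·(-3)] = 5/9
L_2(0) = (5)·(2)/[(6)·(3)] = 5/9
Sum: 27·(-1/9) + 6·(5/9) + 3·(5/9) = 2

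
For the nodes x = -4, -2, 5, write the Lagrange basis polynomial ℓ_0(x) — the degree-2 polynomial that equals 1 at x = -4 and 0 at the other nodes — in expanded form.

ℓ_0(x) = (1/18)x^2 - (1/6)x - 5/9

ℓ_0(x) = (x + 2)(x - 5) / [(-2)·(-9)]
       = (x^2 - 3x - 10) / (18)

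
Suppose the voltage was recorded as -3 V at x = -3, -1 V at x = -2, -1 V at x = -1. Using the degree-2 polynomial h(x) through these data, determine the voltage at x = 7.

Using Newton's divided-difference form:
h[-3,-2] = (-1 - (-3)) / (-2 - (-3)) = 2
h[-2,-1] = (-1 - (-1)) / (-1 - (-2)) = 0
h[-3,-2,-1] = (0 - 2) / (-1 - (-3)) = -1
h(7) = -3 + 2·(10) + (-1)·(10)·(9) = -73

-73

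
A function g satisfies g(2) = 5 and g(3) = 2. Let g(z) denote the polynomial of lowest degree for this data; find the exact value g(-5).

26

L_0(-5) = (-8)/[(-1)] = 8
L_1(-5) = (-7)/[(1)] = -7
Sum: 5·(8) + 2·(-7) = 26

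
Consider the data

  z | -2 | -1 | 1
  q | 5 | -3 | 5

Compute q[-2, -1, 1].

q[-2,-1] = (-3 - 5) / (-1 - (-2)) = -8
q[-1,1] = (5 - (-3)) / (1 - (-1)) = 4
q[-2,-1,1] = (4 - (-8)) / (1 - (-2)) = 4

4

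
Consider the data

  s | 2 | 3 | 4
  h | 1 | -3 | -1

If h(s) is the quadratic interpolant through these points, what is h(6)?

21

Using Newton's divided-difference form:
h[2,3] = (-3 - 1) / (3 - 2) = -4
h[3,4] = (-1 - (-3)) / (4 - 3) = 2
h[2,3,4] = (2 - (-4)) / (4 - 2) = 3
h(6) = 1 + (-4)·(4) + 3·(4)·(3) = 21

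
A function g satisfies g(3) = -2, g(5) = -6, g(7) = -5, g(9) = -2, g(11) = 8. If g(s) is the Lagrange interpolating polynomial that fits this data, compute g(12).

Evaluate each Lagrange basis at s = 12:
L_0(12) = (7)·(5)·(3)·(1)/[(-2)·(-4)·(-6)·(-8)] = 35/128
L_1(12) = (9)·(5)·(3)·(1)/[(2)·(-2)·(-4)·(-6)] = -45/32
L_2(12) = (9)·(7)·(3)·(1)/[(4)·(2)·(-2)·(-4)] = 189/64
L_3(12) = (9)·(7)·(5)·(1)/[(6)·(4)·(2)·(-2)] = -105/32
L_4(12) = (9)·(7)·(5)·(3)/[(8)·(6)·(4)·(2)] = 315/128
Sum: (-2)·(35/128) + (-6)·(-45/32) + (-5)·(189/64) + (-2)·(-105/32) + 8·(315/128) = 155/8

155/8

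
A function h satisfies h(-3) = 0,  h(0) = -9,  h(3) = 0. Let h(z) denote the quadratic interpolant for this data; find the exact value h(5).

L_0(5) = (5)·(2)/[(-3)·(-6)] = 5/9
L_1(5) = (8)·(2)/[(3)·(-3)] = -16/9
L_2(5) = (8)·(5)/[(6)·(3)] = 20/9
Sum: 0 + (-9)·(-16/9) + 0 = 16

16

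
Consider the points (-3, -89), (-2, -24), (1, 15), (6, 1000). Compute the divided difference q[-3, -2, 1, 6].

q[-3,-2] = (-24 - (-89)) / (-2 - (-3)) = 65
q[-2,1] = (15 - (-24)) / (1 - (-2)) = 13
q[1,6] = (1000 - 15) / (6 - 1) = 197
q[-3,-2,1] = (13 - 65) / (1 - (-3)) = -13
q[-2,1,6] = (197 - 13) / (6 - (-2)) = 23
q[-3,-2,1,6] = (23 - (-13)) / (6 - (-3)) = 4

4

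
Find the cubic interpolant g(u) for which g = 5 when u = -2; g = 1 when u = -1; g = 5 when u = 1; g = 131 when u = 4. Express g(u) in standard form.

g(u) = u^3 + 4u^2 + u - 1

Newton's divided differences:
g[-2,-1] = (1 - 5) / (-1 - (-2)) = -4
g[-1,1] = (5 - 1) / (1 - (-1)) = 2
g[1,4] = (131 - 5) / (4 - 1) = 42
g[-2,-1,1] = (2 - (-4)) / (1 - (-2)) = 2
g[-1,1,4] = (42 - 2) / (4 - (-1)) = 8
g[-2,-1,1,4] = (8 - 2) / (4 - (-2)) = 1
g(u) = 5 + (-4)·(u + 2) + 2·(u + 2)(u + 1) + 1·(u + 2)(u + 1)(u - 1)
Expanding: g(u) = u^3 + 4u^2 + u - 1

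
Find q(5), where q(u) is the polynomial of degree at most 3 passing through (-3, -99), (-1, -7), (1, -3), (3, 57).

Using Newton's divided-difference form:
q[-3,-1] = (-7 - (-99)) / (-1 - (-3)) = 46
q[-1,1] = (-3 - (-7)) / (1 - (-1)) = 2
q[1,3] = (57 - (-3)) / (3 - 1) = 30
q[-3,-1,1] = (2 - 46) / (1 - (-3)) = -11
q[-1,1,3] = (30 - 2) / (3 - (-1)) = 7
q[-3,-1,1,3] = (7 - (-11)) / (3 - (-3)) = 3
q(5) = -99 + 46·(8) + (-11)·(8)·(6) + 3·(8)·(6)·(4) = 317

317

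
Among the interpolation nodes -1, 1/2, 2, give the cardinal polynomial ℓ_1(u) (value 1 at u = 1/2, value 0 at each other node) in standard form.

ℓ_1(u) = (u + 1)(u - 2) / [(3/2)·(-3/2)]
       = (u^2 - u - 2) / (-9/4)

ℓ_1(u) = -(4/9)u^2 + (4/9)u + 8/9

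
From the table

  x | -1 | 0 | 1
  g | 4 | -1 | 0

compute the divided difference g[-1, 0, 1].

g[-1,0] = (-1 - 4) / (0 - (-1)) = -5
g[0,1] = (0 - (-1)) / (1 - 0) = 1
g[-1,0,1] = (1 - (-5)) / (1 - (-1)) = 3

3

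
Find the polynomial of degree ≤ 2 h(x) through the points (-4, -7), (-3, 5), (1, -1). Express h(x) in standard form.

L_0(x) = (x + 3)(x - 1) / [5] = (1/5)x^2 + (2/5)x - 3/5
L_1(x) = (x + 4)(x - 1) / [-4] = -(1/4)x^2 - (3/4)x + 1
L_2(x) = (x + 4)(x + 3) / [20] = (1/20)x^2 + (7/20)x + 3/5
h(x) = (-7)·L_0 + 5·L_1 + (-1)·L_2
  (-7)·L_0(x) = -(7/5)x^2 - (14/5)x + 21/5
  5·L_1(x) = -(5/4)x^2 - (15/4)x + 5
  (-1)·L_2(x) = -(1/20)x^2 - (7/20)x - 3/5
Adding term by term: -(27/10)x^2 - (69/10)x + 43/5

h(x) = -(27/10)x^2 - (69/10)x + 43/5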